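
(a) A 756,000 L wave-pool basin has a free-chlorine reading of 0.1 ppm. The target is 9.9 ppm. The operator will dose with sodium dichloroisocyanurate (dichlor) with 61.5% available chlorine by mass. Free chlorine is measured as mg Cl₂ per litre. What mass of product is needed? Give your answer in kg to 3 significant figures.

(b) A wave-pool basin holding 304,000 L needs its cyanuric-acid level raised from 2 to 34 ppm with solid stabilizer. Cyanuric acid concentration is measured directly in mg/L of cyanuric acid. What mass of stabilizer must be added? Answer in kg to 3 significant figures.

(a) 12.0 kg; (b) 9.73 kg

(a) Chlorine deficit: 9.9 − 0.1 = 9.8 ppm = 9.8 mg/L as Cl₂.
(a) Cl₂ equivalent needed: 9.8 mg/L × 756,000 L = 7,409,000 mg = 7409 g.
(a) Product at 61.5% available chlorine: 7409 / 0.615 = 12,050 g.

(b) CYA to add: (34 − 2) = 32 mg/L × 304,000 L = 9728 g cyanuric acid.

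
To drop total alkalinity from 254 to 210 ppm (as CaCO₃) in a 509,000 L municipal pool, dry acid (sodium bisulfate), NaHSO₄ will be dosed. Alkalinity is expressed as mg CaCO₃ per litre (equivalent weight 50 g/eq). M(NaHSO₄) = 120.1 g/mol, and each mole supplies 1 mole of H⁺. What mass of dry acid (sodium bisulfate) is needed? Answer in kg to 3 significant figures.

53.8 kg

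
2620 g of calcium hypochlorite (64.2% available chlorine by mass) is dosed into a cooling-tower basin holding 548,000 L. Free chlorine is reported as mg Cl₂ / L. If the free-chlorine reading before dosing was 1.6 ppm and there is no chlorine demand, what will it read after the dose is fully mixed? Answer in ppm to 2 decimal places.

Available chlorine delivered: 2620 g × 0.642 = 1682 g as Cl₂.
Concentration rise: 1682 g / 548,000 L = 3.069 mg/L = 3.07 ppm.
Final FC: 1.6 + 3.07 = 4.67 ppm.

4.67 ppm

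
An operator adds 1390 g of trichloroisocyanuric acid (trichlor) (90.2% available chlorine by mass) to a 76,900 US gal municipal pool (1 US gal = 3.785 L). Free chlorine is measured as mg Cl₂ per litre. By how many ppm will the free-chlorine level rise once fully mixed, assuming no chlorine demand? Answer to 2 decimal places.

4.31 ppm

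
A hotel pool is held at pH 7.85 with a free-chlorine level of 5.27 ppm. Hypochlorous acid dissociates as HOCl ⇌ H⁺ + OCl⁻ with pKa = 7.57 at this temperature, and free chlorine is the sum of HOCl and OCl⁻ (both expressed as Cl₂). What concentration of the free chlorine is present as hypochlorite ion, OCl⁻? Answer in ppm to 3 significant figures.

3.46 ppm

[OCl⁻]/[HOCl] = 10^(pH − pKa) = 10^(7.85 − 7.57) = 10^0.28 = 1.905.
Fraction as HOCl = 1 / (1 + 1.905) = 0.3442.
OCl⁻ = (1 − 0.3442) × 5.27 ppm = 3.456 ppm.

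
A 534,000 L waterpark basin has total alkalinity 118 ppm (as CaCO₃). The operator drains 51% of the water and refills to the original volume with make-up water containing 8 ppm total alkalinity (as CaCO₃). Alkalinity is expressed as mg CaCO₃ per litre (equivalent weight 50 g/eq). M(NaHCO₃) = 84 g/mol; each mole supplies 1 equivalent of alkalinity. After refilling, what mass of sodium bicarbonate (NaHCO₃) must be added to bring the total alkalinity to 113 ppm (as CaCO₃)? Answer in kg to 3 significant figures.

After draining 51% and refilling: 118 × 0.49 + 8 × 0.51 = 61.9 ppm.
Deficit to target: 113 − 61.9 = 51.1 mg/L.
As CaCO₃: 51.1 mg/L × 534,000 L = 27,290 g; ÷ 50 g/eq ÷ 1 = 545.7 mol NaHCO₃.
Mass: 545.7 × 84 = 45,840 g.

45.8 kg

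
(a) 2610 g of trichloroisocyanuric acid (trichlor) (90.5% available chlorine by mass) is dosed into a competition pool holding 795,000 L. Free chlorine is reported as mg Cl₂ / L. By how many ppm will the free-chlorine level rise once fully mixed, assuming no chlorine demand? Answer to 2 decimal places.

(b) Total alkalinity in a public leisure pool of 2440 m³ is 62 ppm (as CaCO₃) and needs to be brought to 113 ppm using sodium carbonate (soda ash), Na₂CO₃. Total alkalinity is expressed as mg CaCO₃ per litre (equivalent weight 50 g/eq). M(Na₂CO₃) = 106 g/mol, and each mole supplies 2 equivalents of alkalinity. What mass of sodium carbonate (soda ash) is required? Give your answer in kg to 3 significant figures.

(a) 2.97 ppm; (b) 132 kg

(a) Available chlorine delivered: 2610 g × 0.905 = 2362 g as Cl₂.
(a) Concentration rise: 2362 g / 795,000 L = 2.971 mg/L = 2.97 ppm.

(b) Volume: 2440 m³ = 2,440,000 L.
(b) Alkalinity to add: (113 − 62) = 51 mg/L as CaCO₃ × 2,440,000 L = 124,400 g as CaCO₃.
(b) Equivalents: 124,400 g ÷ 50 g/eq = 2489 eq.
(b) Each mole of Na₂CO₃ supplies 2 eq, so 2489 / 2 = 1244 mol.
(b) Mass: 1244 mol × 106 g/mol = 131,900 g.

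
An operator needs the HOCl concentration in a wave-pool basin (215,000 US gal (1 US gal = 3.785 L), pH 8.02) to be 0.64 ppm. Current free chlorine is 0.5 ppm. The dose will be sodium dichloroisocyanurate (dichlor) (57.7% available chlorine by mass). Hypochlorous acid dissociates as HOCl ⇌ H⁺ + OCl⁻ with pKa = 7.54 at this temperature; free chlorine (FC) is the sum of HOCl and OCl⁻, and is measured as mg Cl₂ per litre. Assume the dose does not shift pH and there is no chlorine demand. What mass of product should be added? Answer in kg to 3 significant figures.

2.92 kg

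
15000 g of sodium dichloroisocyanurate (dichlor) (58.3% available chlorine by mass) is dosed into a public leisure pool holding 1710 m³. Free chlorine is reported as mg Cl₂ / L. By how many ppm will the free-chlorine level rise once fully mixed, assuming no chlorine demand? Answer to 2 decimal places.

Volume: 1710 m³ = 1,710,000 L.
Available chlorine delivered: 15,000 g × 0.583 = 8745 g as Cl₂.
Concentration rise: 8745 g / 1,710,000 L = 5.114 mg/L = 5.11 ppm.

5.11 ppm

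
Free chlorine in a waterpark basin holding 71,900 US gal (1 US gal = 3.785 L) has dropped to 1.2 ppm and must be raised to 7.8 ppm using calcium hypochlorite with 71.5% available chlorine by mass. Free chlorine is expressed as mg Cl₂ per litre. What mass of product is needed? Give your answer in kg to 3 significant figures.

2.51 kg

Volume: 71,900 US gal × 3.785 L/gal = 272,142 L.
Chlorine deficit: 7.8 − 1.2 = 6.6 ppm = 6.6 mg/L as Cl₂.
Cl₂ equivalent needed: 6.6 mg/L × 272,142 L = 1,796,000 mg = 1796 g.
Product at 71.5% available chlorine: 1796 / 0.715 = 2512 g.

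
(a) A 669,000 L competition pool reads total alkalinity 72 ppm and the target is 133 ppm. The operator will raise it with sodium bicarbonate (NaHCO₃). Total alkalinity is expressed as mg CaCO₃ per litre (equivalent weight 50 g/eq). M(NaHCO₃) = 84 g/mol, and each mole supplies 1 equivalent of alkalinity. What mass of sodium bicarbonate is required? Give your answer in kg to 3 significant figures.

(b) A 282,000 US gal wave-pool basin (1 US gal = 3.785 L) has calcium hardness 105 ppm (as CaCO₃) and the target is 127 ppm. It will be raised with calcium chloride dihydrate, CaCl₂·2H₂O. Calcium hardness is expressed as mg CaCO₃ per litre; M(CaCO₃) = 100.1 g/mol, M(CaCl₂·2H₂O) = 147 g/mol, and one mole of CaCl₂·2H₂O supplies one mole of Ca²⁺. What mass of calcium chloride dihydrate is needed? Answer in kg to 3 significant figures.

(a) 68.6 kg; (b) 34.5 kg

(a) Alkalinity to add: (133 − 72) = 61 mg/L as CaCO₃ × 669,000 L = 40,810 g as CaCO₃.
(a) Equivalents: 40,810 g ÷ 50 g/eq = 816.2 eq.
(a) NaHCO₃ supplies 1 eq per mole → 816.2 mol.
(a) Mass: 816.2 mol × 84 g/mol = 68,560 g.

(b) Volume: 282,000 US gal × 3.785 L/gal = 1,067,370 L.
(b) Hardness to add: (127 − 105) = 22 mg/L as CaCO₃ × 1,067,370 L = 23,480 g as CaCO₃.
(b) Moles of Ca²⁺ (1 mol Ca²⁺ ≡ 1 mol CaCO₃): 23,480 / 100.1 g/mol = 234.6 mol.
(b) Mass of CaCl₂·2H₂O: 234.6 × 147 = 34,480 g.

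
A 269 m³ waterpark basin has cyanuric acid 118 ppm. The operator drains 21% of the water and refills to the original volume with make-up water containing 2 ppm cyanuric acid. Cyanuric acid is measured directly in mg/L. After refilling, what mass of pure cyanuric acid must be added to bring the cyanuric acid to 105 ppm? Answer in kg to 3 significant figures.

3.06 kg

Volume: 269 m³ = 269,000 L.
After draining 21% and refilling: 118 × 0.79 + 2 × 0.21 = 93.64 ppm.
Deficit to target: 105 − 93.64 = 11.36 mg/L.
Mass: 11.36 mg/L × 269,000 L = 3056 g cyanuric acid.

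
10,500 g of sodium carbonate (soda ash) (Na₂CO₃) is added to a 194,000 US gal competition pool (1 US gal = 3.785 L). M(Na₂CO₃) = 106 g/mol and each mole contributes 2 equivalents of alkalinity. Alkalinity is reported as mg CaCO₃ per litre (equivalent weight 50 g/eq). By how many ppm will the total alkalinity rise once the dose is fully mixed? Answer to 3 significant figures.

Volume: 194,000 US gal × 3.785 L/gal = 734,290 L.
Moles of Na₂CO₃: 10,500 g ÷ 106 g/mol = 99.06 mol → 198.1 eq of alkalinity.
As CaCO₃: 198.1 eq × 50 g/eq = 9906 g.
Rise: 9906 g / 734,290 L × 1000 = 13.49 mg/L.

13.5 ppm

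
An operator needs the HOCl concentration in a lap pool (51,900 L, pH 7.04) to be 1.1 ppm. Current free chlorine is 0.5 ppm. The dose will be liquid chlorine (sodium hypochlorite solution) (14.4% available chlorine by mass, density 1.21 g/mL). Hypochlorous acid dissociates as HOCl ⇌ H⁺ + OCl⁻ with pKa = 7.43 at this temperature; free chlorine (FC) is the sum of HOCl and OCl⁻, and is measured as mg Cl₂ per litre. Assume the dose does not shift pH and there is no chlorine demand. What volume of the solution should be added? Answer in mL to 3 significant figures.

312 mL

[OCl⁻]/[HOCl] = 10^(pH − pKa) = 10^(7.04 − 7.43) = 0.4074; fraction as HOCl = 1/(1 + 0.4074) = 0.7105.
Free chlorine required for 1.1 ppm HOCl: 1.1 / 0.7105 = 1.548 ppm.
FC to add: 1.548 − 0.5 = 1.048 mg/L as Cl₂.
Cl₂ equivalent: 1.048 mg/L × 51,900 L = 54.4 g.
Product at 14.4% available Cl: 54.4 / 0.144 = 377.8 g.
Volume: 377.8 g ÷ 1.21 g/mL = 312.2 mL.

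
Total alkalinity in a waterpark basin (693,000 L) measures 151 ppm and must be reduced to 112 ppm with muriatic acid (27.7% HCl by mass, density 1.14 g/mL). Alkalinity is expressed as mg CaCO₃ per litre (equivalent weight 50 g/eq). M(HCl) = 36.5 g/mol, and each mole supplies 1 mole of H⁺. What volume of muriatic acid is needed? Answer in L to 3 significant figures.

62.5 L

Alkalinity to neutralize: (151 − 112) = 39 mg/L as CaCO₃ × 693,000 L = 27,030 g as CaCO₃.
Equivalents of H⁺ required: 27,030 ÷ 50 g/eq = 540.5 eq = 540.5 mol HCl.
Mass of HCl: 540.5 × 36.5 = 19,730 g.
Mass of 27.7% solution: 19,730 / 0.277 = 71,230 g.
Volume: 71,230 g ÷ 1.14 g/mL = 62,480 mL.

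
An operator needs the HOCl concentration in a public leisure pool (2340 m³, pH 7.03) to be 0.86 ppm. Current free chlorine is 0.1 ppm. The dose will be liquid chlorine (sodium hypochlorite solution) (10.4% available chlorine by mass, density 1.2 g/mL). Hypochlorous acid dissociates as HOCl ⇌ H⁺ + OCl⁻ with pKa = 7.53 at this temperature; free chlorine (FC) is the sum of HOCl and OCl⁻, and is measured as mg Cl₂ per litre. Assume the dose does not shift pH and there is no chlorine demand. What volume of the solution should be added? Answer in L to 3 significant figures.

Volume: 2340 m³ = 2,340,000 L.
[OCl⁻]/[HOCl] = 10^(pH − pKa) = 10^(7.03 − 7.53) = 0.3162; fraction as HOCl = 1/(1 + 0.3162) = 0.7597.
Free chlorine required for 0.86 ppm HOCl: 0.86 / 0.7597 = 1.132 ppm.
FC to add: 1.132 − 0.1 = 1.032 mg/L as Cl₂.
Cl₂ equivalent: 1.032 mg/L × 2,340,000 L = 2415 g.
Product at 10.4% available Cl: 2415 / 0.104 = 23,220 g.
Volume: 23,220 g ÷ 1.2 g/mL = 19,350 mL.

19.3 L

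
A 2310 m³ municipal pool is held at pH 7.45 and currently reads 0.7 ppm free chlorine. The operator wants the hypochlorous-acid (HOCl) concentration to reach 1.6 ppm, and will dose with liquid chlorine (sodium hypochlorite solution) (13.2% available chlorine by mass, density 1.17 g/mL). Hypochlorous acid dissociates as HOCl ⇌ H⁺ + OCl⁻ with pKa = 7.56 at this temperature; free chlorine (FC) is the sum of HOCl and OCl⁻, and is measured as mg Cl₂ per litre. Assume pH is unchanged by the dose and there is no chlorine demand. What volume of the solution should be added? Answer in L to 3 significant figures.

32.0 L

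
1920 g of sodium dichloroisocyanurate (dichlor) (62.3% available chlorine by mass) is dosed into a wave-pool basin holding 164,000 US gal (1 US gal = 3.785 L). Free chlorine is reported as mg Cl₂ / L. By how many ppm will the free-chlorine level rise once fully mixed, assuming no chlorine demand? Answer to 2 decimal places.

1.93 ppm

Volume: 164,000 US gal × 3.785 L/gal = 620,740 L.
Available chlorine delivered: 1920 g × 0.623 = 1196 g as Cl₂.
Concentration rise: 1196 g / 620,740 L = 1.927 mg/L = 1.93 ppm.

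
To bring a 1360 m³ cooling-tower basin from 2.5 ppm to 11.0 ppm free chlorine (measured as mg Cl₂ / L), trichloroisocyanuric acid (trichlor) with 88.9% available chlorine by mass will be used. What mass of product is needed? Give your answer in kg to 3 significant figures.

13.0 kg

Volume: 1360 m³ = 1,360,000 L.
Chlorine deficit: 11.0 − 2.5 = 8.5 ppm = 8.5 mg/L as Cl₂.
Cl₂ equivalent needed: 8.5 mg/L × 1,360,000 L = 11,560,000 mg = 11,560 g.
Product at 88.9% available chlorine: 11,560 / 0.889 = 13,000 g.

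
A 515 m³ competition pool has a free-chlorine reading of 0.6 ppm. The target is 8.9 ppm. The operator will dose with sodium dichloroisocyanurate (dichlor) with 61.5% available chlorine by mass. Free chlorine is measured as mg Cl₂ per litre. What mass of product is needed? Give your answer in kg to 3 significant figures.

Volume: 515 m³ = 515,000 L.
Chlorine deficit: 8.9 − 0.6 = 8.3 ppm = 8.3 mg/L as Cl₂.
Cl₂ equivalent needed: 8.3 mg/L × 515,000 L = 4,274,000 mg = 4274 g.
Product at 61.5% available chlorine: 4274 / 0.615 = 6950 g.

6.95 kg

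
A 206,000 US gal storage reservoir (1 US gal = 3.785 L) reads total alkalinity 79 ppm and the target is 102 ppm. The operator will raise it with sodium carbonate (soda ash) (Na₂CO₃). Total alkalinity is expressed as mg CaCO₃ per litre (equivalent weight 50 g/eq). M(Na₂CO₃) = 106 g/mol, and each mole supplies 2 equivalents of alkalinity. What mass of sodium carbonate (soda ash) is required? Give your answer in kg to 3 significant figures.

19.0 kg

Volume: 206,000 US gal × 3.785 L/gal = 779,710 L.
Alkalinity to add: (102 − 79) = 23 mg/L as CaCO₃ × 779,710 L = 17,930 g as CaCO₃.
Equivalents: 17,930 g ÷ 50 g/eq = 358.7 eq.
Each mole of Na₂CO₃ supplies 2 eq, so 358.7 / 2 = 179.3 mol.
Mass: 179.3 mol × 106 g/mol = 19,010 g.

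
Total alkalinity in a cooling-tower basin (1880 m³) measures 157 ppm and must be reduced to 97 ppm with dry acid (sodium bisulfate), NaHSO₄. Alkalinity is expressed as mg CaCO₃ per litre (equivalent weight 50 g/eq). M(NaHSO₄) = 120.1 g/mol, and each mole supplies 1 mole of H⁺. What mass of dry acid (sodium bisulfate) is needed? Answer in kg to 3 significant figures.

Volume: 1880 m³ = 1,880,000 L.
Alkalinity to neutralize: (157 − 97) = 60 mg/L as CaCO₃ × 1,880,000 L = 112,800 g as CaCO₃.
Equivalents of H⁺ required: 112,800 ÷ 50 g/eq = 2256 eq = 2256 mol NaHSO₄.
Mass of NaHSO₄: 2256 × 120.1 = 270,900 g.

271 kg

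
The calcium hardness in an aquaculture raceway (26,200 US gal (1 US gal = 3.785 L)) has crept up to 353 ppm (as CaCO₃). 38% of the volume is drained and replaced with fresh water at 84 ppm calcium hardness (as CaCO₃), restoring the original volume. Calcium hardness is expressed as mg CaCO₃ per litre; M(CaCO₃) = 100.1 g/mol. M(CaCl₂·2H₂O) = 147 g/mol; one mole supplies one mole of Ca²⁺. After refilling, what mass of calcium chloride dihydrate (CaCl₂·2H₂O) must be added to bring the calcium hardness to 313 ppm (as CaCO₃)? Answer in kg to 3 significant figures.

Volume: 26,200 US gal × 3.785 L/gal = 99,167 L.
After draining 38% and refilling: 353 × 0.62 + 84 × 0.38 = 250.78 ppm.
Deficit to target: 313 − 250.78 = 62.22 mg/L.
As CaCO₃: 62.22 mg/L × 99,167 L = 6170 g; ÷ 100.1 = 61.64 mol Ca²⁺.
Mass: 61.64 × 147 = 9061 g.

9.06 kg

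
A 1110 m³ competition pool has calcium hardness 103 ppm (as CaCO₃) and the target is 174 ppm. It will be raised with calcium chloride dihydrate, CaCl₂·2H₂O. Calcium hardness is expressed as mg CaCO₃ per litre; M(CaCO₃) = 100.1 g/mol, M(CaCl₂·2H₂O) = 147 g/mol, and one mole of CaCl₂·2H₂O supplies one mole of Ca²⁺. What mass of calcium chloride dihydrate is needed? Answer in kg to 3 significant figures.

116 kg

Volume: 1110 m³ = 1,110,000 L.
Hardness to add: (174 − 103) = 71 mg/L as CaCO₃ × 1,110,000 L = 78,810 g as CaCO₃.
Moles of Ca²⁺ (1 mol Ca²⁺ ≡ 1 mol CaCO₃): 78,810 / 100.1 g/mol = 787.3 mol.
Mass of CaCl₂·2H₂O: 787.3 × 147 = 115,700 g.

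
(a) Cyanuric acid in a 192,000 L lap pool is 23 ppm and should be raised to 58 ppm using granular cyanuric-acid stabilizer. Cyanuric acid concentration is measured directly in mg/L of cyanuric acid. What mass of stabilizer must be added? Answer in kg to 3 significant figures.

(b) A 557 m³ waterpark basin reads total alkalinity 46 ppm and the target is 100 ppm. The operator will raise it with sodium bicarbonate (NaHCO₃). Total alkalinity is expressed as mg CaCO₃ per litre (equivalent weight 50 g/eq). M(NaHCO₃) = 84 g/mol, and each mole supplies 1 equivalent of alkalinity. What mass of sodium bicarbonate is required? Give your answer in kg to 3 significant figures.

(a) CYA to add: (58 − 23) = 35 mg/L × 192,000 L = 6720 g cyanuric acid.

(b) Volume: 557 m³ = 557,000 L.
(b) Alkalinity to add: (100 − 46) = 54 mg/L as CaCO₃ × 557,000 L = 30,080 g as CaCO₃.
(b) Equivalents: 30,080 g ÷ 50 g/eq = 601.6 eq.
(b) NaHCO₃ supplies 1 eq per mole → 601.6 mol.
(b) Mass: 601.6 mol × 84 g/mol = 50,530 g.

(a) 6.72 kg; (b) 50.5 kg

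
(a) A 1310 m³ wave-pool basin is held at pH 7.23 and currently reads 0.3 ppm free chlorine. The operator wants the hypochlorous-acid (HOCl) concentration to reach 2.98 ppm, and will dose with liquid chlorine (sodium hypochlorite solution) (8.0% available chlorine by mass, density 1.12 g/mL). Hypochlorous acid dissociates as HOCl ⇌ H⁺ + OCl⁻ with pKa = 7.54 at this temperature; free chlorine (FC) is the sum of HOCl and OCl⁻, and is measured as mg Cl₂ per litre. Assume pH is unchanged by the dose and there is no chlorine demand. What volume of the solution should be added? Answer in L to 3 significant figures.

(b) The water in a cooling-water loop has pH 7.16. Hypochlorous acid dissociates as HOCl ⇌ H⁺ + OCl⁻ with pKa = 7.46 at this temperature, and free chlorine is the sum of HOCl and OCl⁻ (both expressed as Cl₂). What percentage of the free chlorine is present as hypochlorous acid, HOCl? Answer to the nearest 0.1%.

(a) 60.5 L; (b) 66.6%

(a) Volume: 1310 m³ = 1,310,000 L.
(a) [OCl⁻]/[HOCl] = 10^(pH − pKa) = 10^(7.23 − 7.54) = 0.4898; fraction as HOCl = 1/(1 + 0.4898) = 0.6712.
(a) Free chlorine required for 2.98 ppm HOCl: 2.98 / 0.6712 = 4.44 ppm.
(a) FC to add: 4.44 − 0.3 = 4.14 mg/L as Cl₂.
(a) Cl₂ equivalent: 4.14 mg/L × 1,310,000 L = 5423 g.
(a) Product at 8.0% available Cl: 5423 / 0.08 = 67,780 g.
(a) Volume: 67,780 g ÷ 1.12 g/mL = 60,520 mL.

(b) [OCl⁻]/[HOCl] = 10^(pH − pKa) = 10^(7.16 − 7.46) = 10^-0.30 = 0.5012.
(b) Fraction as HOCl = 1 / (1 + 0.5012) = 0.6661.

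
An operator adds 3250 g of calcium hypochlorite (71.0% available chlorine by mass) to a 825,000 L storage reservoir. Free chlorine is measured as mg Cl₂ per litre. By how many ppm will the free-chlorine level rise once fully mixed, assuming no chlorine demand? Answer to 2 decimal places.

Available chlorine delivered: 3250 g × 0.71 = 2308 g as Cl₂.
Concentration rise: 2308 g / 825,000 L = 2.797 mg/L = 2.80 ppm.

2.80 ppm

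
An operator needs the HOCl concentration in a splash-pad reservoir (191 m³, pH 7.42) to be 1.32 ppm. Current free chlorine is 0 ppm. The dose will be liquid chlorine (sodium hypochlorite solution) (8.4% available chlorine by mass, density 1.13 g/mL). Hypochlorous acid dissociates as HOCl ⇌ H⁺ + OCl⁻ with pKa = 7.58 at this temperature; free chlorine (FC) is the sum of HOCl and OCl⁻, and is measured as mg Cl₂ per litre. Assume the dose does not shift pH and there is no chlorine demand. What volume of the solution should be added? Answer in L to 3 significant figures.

Volume: 191 m³ = 191,000 L.
[OCl⁻]/[HOCl] = 10^(pH − pKa) = 10^(7.42 − 7.58) = 0.6918; fraction as HOCl = 1/(1 + 0.6918) = 0.5911.
Free chlorine required for 1.32 ppm HOCl: 1.32 / 0.5911 = 2.233 ppm.
FC to add: 2.233 − 0 = 2.233 mg/L as Cl₂.
Cl₂ equivalent: 2.233 mg/L × 191,000 L = 426.5 g.
Product at 8.4% available Cl: 426.5 / 0.084 = 5078 g.
Volume: 5078 g ÷ 1.13 g/mL = 4494 mL.

4.49 L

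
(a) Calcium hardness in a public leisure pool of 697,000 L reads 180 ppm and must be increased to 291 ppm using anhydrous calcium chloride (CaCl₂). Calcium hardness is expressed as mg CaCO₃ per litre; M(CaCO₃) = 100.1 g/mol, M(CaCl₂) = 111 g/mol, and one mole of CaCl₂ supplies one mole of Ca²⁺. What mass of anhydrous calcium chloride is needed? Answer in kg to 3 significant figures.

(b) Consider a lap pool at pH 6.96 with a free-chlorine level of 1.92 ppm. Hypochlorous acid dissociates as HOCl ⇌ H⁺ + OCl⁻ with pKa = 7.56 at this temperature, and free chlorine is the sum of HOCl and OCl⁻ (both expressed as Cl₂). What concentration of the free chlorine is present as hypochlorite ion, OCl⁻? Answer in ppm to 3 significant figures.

(a) Hardness to add: (291 − 180) = 111 mg/L as CaCO₃ × 697,000 L = 77,370 g as CaCO₃.
(a) Moles of Ca²⁺ (1 mol Ca²⁺ ≡ 1 mol CaCO₃): 77,370 / 100.1 g/mol = 772.9 mol.
(a) Mass of CaCl₂: 772.9 × 111 = 85,790 g.

(b) [OCl⁻]/[HOCl] = 10^(pH − pKa) = 10^(6.96 − 7.56) = 10^-0.60 = 0.2512.
(b) Fraction as HOCl = 1 / (1 + 0.2512) = 0.7992.
(b) OCl⁻ = (1 − 0.7992) × 1.92 ppm = 0.3855 ppm.

(a) 85.8 kg; (b) 0.385 ppm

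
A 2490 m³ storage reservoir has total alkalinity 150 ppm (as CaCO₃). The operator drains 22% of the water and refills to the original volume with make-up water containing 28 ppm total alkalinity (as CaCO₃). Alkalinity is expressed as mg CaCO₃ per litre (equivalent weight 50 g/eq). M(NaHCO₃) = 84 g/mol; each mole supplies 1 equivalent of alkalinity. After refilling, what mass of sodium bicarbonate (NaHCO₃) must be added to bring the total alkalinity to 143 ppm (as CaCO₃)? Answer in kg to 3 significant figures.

83.0 kg

Volume: 2490 m³ = 2,490,000 L.
After draining 22% and refilling: 150 × 0.78 + 28 × 0.22 = 123.16 ppm.
Deficit to target: 143 − 123.16 = 19.84 mg/L.
As CaCO₃: 19.84 mg/L × 2,490,000 L = 49,400 g; ÷ 50 g/eq ÷ 1 = 988 mol NaHCO₃.
Mass: 988 × 84 = 82,990 g.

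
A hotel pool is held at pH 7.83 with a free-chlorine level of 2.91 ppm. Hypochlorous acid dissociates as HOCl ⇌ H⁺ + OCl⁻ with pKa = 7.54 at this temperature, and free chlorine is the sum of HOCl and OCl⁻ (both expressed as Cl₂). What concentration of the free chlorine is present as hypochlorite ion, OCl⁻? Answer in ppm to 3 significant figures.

[OCl⁻]/[HOCl] = 10^(pH − pKa) = 10^(7.83 − 7.54) = 10^0.29 = 1.95.
Fraction as HOCl = 1 / (1 + 1.95) = 0.339.
OCl⁻ = (1 − 0.339) × 2.91 ppm = 1.924 ppm.

1.92 ppm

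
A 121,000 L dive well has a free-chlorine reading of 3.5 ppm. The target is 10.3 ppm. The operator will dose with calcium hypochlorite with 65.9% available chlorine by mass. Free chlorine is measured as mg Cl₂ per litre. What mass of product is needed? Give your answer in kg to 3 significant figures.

Chlorine deficit: 10.3 − 3.5 = 6.8 ppm = 6.8 mg/L as Cl₂.
Cl₂ equivalent needed: 6.8 mg/L × 121,000 L = 822,800 mg = 822.8 g.
Product at 65.9% available chlorine: 822.8 / 0.659 = 1249 g.

1.25 kg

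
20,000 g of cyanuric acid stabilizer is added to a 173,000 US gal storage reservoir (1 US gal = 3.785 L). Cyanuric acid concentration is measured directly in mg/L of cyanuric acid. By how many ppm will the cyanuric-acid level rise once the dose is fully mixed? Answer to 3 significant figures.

Volume: 173,000 US gal × 3.785 L/gal = 654,805 L.
Rise: 20,000 g / 654,805 L × 1000 = 30.54 mg/L.

30.5 ppm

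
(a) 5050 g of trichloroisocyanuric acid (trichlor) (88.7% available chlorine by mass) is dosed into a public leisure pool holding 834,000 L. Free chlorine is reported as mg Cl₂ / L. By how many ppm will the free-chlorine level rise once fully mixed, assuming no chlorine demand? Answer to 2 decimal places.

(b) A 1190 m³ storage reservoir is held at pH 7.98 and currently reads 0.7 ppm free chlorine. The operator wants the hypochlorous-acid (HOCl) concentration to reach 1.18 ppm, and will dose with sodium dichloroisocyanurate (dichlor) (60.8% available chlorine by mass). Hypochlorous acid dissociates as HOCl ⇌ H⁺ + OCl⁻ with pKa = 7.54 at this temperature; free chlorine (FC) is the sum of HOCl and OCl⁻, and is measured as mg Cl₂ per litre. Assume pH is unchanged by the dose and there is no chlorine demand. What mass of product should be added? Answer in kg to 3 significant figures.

(a) Available chlorine delivered: 5050 g × 0.887 = 4479 g as Cl₂.
(a) Concentration rise: 4479 g / 834,000 L = 5.371 mg/L = 5.37 ppm.

(b) Volume: 1190 m³ = 1,190,000 L.
(b) [OCl⁻]/[HOCl] = 10^(pH − pKa) = 10^(7.98 − 7.54) = 2.754; fraction as HOCl = 1/(1 + 2.754) = 0.2664.
(b) Free chlorine required for 1.18 ppm HOCl: 1.18 / 0.2664 = 4.43 ppm.
(b) FC to add: 4.43 − 0.7 = 3.73 mg/L as Cl₂.
(b) Cl₂ equivalent: 3.73 mg/L × 1,190,000 L = 4439 g.
(b) Product at 60.8% available Cl: 4439 / 0.608 = 7300 g.

(a) 5.37 ppm; (b) 7.30 kg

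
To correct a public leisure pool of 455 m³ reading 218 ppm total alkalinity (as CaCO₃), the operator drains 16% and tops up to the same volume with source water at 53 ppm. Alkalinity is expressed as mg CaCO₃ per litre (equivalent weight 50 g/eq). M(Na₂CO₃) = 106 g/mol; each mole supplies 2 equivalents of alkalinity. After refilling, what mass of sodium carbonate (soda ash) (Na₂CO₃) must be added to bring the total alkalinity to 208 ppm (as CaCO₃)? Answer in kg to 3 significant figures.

7.91 kg

Volume: 455 m³ = 455,000 L.
After draining 16% and refilling: 218 × 0.84 + 53 × 0.16 = 191.6 ppm.
Deficit to target: 208 − 191.6 = 16.4 mg/L.
As CaCO₃: 16.4 mg/L × 455,000 L = 7462 g; ÷ 50 g/eq ÷ 2 = 74.62 mol Na₂CO₃.
Mass: 74.62 × 106 = 7910 g.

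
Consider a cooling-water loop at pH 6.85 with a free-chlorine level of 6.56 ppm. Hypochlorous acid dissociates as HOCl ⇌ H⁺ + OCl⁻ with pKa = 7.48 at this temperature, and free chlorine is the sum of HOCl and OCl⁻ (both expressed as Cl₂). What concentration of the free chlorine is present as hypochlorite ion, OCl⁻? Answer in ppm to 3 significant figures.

[OCl⁻]/[HOCl] = 10^(pH − pKa) = 10^(6.85 − 7.48) = 10^-0.63 = 0.2344.
Fraction as HOCl = 1 / (1 + 0.2344) = 0.8101.
OCl⁻ = (1 − 0.8101) × 6.56 ppm = 1.246 ppm.

1.25 ppm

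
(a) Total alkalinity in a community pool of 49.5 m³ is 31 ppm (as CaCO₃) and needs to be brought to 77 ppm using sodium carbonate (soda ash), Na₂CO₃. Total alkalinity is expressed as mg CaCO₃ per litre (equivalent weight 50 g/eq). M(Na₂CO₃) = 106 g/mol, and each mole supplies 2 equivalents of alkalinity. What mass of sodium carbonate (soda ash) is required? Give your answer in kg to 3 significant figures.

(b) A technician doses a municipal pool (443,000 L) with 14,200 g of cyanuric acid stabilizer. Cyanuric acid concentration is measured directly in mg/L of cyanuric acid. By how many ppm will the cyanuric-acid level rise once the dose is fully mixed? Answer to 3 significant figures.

(a) 2.41 kg; (b) 32.1 ppm

(a) Volume: 49.5 m³ = 49,500 L.
(a) Alkalinity to add: (77 − 31) = 46 mg/L as CaCO₃ × 49,500 L = 2277 g as CaCO₃.
(a) Equivalents: 2277 g ÷ 50 g/eq = 45.54 eq.
(a) Each mole of Na₂CO₃ supplies 2 eq, so 45.54 / 2 = 22.77 mol.
(a) Mass: 22.77 mol × 106 g/mol = 2414 g.

(b) Rise: 14,200 g / 443,000 L × 1000 = 32.05 mg/L.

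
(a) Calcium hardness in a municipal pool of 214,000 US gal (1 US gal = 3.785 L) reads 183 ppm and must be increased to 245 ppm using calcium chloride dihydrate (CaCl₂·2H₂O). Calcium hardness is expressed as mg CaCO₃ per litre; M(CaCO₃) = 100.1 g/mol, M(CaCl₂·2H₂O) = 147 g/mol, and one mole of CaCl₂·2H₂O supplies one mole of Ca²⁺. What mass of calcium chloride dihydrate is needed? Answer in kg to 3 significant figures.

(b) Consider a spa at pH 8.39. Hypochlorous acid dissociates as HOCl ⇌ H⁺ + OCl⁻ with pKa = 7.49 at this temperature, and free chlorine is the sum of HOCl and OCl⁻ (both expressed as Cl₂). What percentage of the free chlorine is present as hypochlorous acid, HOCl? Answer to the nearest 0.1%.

(a) 73.7 kg; (b) 11.2%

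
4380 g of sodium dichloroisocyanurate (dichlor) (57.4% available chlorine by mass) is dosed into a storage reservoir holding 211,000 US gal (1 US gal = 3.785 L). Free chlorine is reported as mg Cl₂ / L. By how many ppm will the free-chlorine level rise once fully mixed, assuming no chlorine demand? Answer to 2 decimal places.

Volume: 211,000 US gal × 3.785 L/gal = 798,635 L.
Available chlorine delivered: 4380 g × 0.574 = 2514 g as Cl₂.
Concentration rise: 2514 g / 798,635 L = 3.148 mg/L = 3.15 ppm.

3.15 ppm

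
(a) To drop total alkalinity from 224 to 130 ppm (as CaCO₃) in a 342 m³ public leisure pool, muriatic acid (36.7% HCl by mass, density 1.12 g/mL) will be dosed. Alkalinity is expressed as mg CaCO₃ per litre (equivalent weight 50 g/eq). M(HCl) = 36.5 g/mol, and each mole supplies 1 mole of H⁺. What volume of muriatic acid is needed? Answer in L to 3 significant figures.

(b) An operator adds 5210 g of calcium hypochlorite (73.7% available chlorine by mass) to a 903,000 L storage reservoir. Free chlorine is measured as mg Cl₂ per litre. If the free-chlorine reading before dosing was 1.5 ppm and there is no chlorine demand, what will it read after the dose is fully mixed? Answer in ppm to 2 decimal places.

(a) 57.1 L; (b) 5.75 ppm

(a) Volume: 342 m³ = 342,000 L.
(a) Alkalinity to neutralize: (224 − 130) = 94 mg/L as CaCO₃ × 342,000 L = 32,150 g as CaCO₃.
(a) Equivalents of H⁺ required: 32,150 ÷ 50 g/eq = 643 eq = 643 mol HCl.
(a) Mass of HCl: 643 × 36.5 = 23,470 g.
(a) Mass of 36.7% solution: 23,470 / 0.367 = 63,950 g.
(a) Volume: 63,950 g ÷ 1.12 g/mL = 57,090 mL.

(b) Available chlorine delivered: 5210 g × 0.737 = 3840 g as Cl₂.
(b) Concentration rise: 3840 g / 903,000 L = 4.252 mg/L = 4.25 ppm.
(b) Final FC: 1.5 + 4.25 = 5.75 ppm.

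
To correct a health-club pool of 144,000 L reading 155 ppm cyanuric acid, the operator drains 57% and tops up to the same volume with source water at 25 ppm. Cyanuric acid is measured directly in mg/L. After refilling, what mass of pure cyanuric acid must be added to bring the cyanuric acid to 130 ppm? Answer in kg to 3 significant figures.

7.07 kg

After draining 57% and refilling: 155 × 0.43 + 25 × 0.57 = 80.9 ppm.
Deficit to target: 130 − 80.9 = 49.1 mg/L.
Mass: 49.1 mg/L × 144,000 L = 7070 g cyanuric acid.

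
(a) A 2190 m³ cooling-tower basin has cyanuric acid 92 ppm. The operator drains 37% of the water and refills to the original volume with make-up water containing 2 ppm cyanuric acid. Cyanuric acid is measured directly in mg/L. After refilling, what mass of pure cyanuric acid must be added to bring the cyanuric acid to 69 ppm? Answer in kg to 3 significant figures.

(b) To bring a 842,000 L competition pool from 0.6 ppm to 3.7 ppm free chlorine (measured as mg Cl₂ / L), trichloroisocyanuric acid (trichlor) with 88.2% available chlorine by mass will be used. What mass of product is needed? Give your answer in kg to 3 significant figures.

(a) Volume: 2190 m³ = 2,190,000 L.
(a) After draining 37% and refilling: 92 × 0.63 + 2 × 0.37 = 58.7 ppm.
(a) Deficit to target: 69 − 58.7 = 10.3 mg/L.
(a) Mass: 10.3 mg/L × 2,190,000 L = 22,560 g cyanuric acid.

(b) Chlorine deficit: 3.7 − 0.6 = 3.1 ppm = 3.1 mg/L as Cl₂.
(b) Cl₂ equivalent needed: 3.1 mg/L × 842,000 L = 2,610,000 mg = 2610 g.
(b) Product at 88.2% available chlorine: 2610 / 0.882 = 2959 g.

(a) 22.6 kg; (b) 2.96 kg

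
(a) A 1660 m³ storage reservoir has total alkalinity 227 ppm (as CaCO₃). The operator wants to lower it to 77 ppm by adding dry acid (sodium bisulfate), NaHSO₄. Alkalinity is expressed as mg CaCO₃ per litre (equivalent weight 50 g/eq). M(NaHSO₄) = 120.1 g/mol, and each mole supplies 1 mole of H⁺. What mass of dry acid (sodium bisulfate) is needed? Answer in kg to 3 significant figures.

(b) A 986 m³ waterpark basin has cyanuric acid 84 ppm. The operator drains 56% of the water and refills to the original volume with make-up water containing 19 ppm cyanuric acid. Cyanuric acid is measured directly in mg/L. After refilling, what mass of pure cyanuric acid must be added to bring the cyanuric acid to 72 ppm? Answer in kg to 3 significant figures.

(a) 598 kg; (b) 24.1 kg

(a) Volume: 1660 m³ = 1,660,000 L.
(a) Alkalinity to neutralize: (227 − 77) = 150 mg/L as CaCO₃ × 1,660,000 L = 249,000 g as CaCO₃.
(a) Equivalents of H⁺ required: 249,000 ÷ 50 g/eq = 4980 eq = 4980 mol NaHSO₄.
(a) Mass of NaHSO₄: 4980 × 120.1 = 598,100 g.

(b) Volume: 986 m³ = 986,000 L.
(b) After draining 56% and refilling: 84 × 0.44 + 19 × 0.56 = 47.6 ppm.
(b) Deficit to target: 72 − 47.6 = 24.4 mg/L.
(b) Mass: 24.4 mg/L × 986,000 L = 24,060 g cyanuric acid.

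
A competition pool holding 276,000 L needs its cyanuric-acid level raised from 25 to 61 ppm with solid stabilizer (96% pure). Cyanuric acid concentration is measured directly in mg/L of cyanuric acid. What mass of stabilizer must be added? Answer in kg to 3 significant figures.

10.3 kg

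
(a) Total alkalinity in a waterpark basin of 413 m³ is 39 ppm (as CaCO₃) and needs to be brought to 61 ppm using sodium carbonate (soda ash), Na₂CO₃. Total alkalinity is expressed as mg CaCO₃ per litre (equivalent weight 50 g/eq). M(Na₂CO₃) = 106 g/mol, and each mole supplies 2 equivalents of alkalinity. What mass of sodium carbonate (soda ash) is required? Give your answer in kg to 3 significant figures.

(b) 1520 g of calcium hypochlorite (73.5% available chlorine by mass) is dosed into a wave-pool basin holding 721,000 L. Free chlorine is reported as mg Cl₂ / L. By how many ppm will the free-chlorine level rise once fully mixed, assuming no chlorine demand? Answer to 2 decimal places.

(a) 9.63 kg; (b) 1.55 ppm

(a) Volume: 413 m³ = 413,000 L.
(a) Alkalinity to add: (61 − 39) = 22 mg/L as CaCO₃ × 413,000 L = 9086 g as CaCO₃.
(a) Equivalents: 9086 g ÷ 50 g/eq = 181.7 eq.
(a) Each mole of Na₂CO₃ supplies 2 eq, so 181.7 / 2 = 90.86 mol.
(a) Mass: 90.86 mol × 106 g/mol = 9631 g.

(b) Available chlorine delivered: 1520 g × 0.735 = 1117 g as Cl₂.
(b) Concentration rise: 1117 g / 721,000 L = 1.55 mg/L = 1.55 ppm.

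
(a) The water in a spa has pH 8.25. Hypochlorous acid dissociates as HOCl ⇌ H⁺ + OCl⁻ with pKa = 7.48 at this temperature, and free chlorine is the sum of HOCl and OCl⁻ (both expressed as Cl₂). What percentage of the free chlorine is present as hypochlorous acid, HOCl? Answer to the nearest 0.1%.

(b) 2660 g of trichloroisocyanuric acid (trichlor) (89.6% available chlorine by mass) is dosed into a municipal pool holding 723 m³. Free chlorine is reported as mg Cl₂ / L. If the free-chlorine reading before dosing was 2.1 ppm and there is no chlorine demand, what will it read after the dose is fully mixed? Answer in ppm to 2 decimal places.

(a) [OCl⁻]/[HOCl] = 10^(pH − pKa) = 10^(8.25 − 7.48) = 10^0.77 = 5.888.
(a) Fraction as HOCl = 1 / (1 + 5.888) = 0.1452.

(b) Volume: 723 m³ = 723,000 L.
(b) Available chlorine delivered: 2660 g × 0.896 = 2383 g as Cl₂.
(b) Concentration rise: 2383 g / 723,000 L = 3.296 mg/L = 3.30 ppm.
(b) Final FC: 2.1 + 3.30 = 5.40 ppm.

(a) 14.5%; (b) 5.40 ppm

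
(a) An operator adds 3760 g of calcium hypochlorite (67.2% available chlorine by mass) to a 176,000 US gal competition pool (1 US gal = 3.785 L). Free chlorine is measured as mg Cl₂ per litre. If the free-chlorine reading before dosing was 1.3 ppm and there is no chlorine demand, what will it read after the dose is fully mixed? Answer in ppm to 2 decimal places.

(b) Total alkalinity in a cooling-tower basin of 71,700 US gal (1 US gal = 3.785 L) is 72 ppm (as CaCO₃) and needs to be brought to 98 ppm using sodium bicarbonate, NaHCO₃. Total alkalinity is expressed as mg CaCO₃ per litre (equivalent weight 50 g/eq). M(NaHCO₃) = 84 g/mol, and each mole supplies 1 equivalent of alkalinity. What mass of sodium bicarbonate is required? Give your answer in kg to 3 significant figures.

(a) Volume: 176,000 US gal × 3.785 L/gal = 666,160 L.
(a) Available chlorine delivered: 3760 g × 0.672 = 2527 g as Cl₂.
(a) Concentration rise: 2527 g / 666,160 L = 3.793 mg/L = 3.79 ppm.
(a) Final FC: 1.3 + 3.79 = 5.09 ppm.

(b) Volume: 71,700 US gal × 3.785 L/gal = 271,384 L.
(b) Alkalinity to add: (98 − 72) = 26 mg/L as CaCO₃ × 271,384 L = 7056 g as CaCO₃.
(b) Equivalents: 7056 g ÷ 50 g/eq = 141.1 eq.
(b) NaHCO₃ supplies 1 eq per mole → 141.1 mol.
(b) Mass: 141.1 mol × 84 g/mol = 11,850 g.

(a) 5.09 ppm; (b) 11.9 kg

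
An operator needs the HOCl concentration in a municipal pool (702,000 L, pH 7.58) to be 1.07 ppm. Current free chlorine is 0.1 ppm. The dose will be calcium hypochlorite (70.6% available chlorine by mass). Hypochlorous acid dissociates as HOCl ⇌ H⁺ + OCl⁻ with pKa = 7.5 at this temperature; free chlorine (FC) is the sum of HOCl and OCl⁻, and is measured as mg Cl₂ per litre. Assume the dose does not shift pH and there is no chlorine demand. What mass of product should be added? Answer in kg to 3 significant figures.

2.24 kg

[OCl⁻]/[HOCl] = 10^(pH − pKa) = 10^(7.58 − 7.5) = 1.202; fraction as HOCl = 1/(1 + 1.202) = 0.4541.
Free chlorine required for 1.07 ppm HOCl: 1.07 / 0.4541 = 2.356 ppm.
FC to add: 2.356 − 0.1 = 2.256 mg/L as Cl₂.
Cl₂ equivalent: 2.256 mg/L × 702,000 L = 1584 g.
Product at 70.6% available Cl: 1584 / 0.706 = 2244 g.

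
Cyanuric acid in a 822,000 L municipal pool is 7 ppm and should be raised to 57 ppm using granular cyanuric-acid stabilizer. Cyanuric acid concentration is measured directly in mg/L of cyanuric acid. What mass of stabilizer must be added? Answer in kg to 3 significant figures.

CYA to add: (57 − 7) = 50 mg/L × 822,000 L = 41,100 g cyanuric acid.

41.1 kg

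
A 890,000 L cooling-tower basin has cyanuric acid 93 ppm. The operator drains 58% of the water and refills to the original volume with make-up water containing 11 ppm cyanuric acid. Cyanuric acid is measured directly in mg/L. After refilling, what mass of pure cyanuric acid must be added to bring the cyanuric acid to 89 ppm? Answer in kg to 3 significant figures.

38.8 kg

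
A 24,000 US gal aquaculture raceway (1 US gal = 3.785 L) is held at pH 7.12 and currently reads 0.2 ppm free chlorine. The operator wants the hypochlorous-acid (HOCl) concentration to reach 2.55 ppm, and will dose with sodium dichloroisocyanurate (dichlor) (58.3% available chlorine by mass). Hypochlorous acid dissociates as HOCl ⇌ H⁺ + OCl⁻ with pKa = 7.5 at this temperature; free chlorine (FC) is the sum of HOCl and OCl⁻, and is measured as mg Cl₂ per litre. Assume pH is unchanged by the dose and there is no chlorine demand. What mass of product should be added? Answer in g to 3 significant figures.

532 g

Volume: 24,000 US gal × 3.785 L/gal = 90,840 L.
[OCl⁻]/[HOCl] = 10^(pH − pKa) = 10^(7.12 − 7.5) = 0.4169; fraction as HOCl = 1/(1 + 0.4169) = 0.7058.
Free chlorine required for 2.55 ppm HOCl: 2.55 / 0.7058 = 3.613 ppm.
FC to add: 3.613 − 0.2 = 3.413 mg/L as Cl₂.
Cl₂ equivalent: 3.413 mg/L × 90,840 L = 310 g.
Product at 58.3% available Cl: 310 / 0.583 = 531.8 g.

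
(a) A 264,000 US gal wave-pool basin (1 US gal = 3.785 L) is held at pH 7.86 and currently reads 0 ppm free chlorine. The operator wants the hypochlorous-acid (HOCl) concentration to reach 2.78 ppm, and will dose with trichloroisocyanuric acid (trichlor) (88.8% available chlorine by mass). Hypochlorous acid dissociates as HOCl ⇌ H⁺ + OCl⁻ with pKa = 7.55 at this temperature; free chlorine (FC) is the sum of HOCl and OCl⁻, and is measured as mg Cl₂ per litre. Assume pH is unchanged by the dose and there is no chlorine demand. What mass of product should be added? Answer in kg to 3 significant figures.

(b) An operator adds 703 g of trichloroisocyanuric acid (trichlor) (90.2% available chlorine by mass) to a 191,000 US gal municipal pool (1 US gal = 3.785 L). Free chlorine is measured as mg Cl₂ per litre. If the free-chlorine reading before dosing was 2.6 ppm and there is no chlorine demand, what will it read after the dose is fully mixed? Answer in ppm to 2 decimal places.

(a) Volume: 264,000 US gal × 3.785 L/gal = 999,240 L.
(a) [OCl⁻]/[HOCl] = 10^(pH − pKa) = 10^(7.86 − 7.55) = 2.042; fraction as HOCl = 1/(1 + 2.042) = 0.3288.
(a) Free chlorine required for 2.78 ppm HOCl: 2.78 / 0.3288 = 8.456 ppm.
(a) FC to add: 8.456 − 0 = 8.456 mg/L as Cl₂.
(a) Cl₂ equivalent: 8.456 mg/L × 999,240 L = 8450 g.
(a) Product at 88.8% available Cl: 8450 / 0.888 = 9515 g.

(b) Volume: 191,000 US gal × 3.785 L/gal = 722,935 L.
(b) Available chlorine delivered: 703 g × 0.902 = 634.1 g as Cl₂.
(b) Concentration rise: 634.1 g / 722,935 L = 0.8771 mg/L = 0.88 ppm.
(b) Final FC: 2.6 + 0.88 = 3.48 ppm.

(a) 9.52 kg; (b) 3.48 ppm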